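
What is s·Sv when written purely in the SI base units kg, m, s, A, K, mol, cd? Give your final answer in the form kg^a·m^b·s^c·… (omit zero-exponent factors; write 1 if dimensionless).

Sv = m²·s⁻².
Combining: s·Sv = s · (m²·s⁻²) = m²·s⁻¹.

m²·s⁻¹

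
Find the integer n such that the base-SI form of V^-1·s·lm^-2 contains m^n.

V = W/A (potential = power per current),
    = kg·m²·s⁻³·A⁻¹.
So V⁻¹ = kg⁻¹·m⁻²·s³·A.
lm = cd·sr = cd (luminous flux; sr is dimensionless).
So lm⁻² = cd⁻².
Combining: V⁻¹·s·lm⁻² = (kg⁻¹·m⁻²·s³·A) · s · cd⁻² = kg⁻¹·m⁻²·s⁴·A·cd⁻².
The exponent of m is -2.

-2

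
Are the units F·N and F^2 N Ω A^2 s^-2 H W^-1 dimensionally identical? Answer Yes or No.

Left side:
  F = C/V (capacitance = charge per voltage),
      = A·s/(kg·m²·s⁻³·A⁻¹) (substituting C and V),
      = kg⁻¹·m⁻²·s⁴·A².
  N = kg·m/s² = kg·m·s⁻² (force = mass × acceleration).
  Combining: F·N = (kg⁻¹·m⁻²·s⁴·A²) · (kg·m·s⁻²) = m⁻¹·s²·A².
Right side:
  F = C/V (capacitance = charge per voltage),
      = A·s/(kg·m²·s⁻³·A⁻¹) (substituting C and V),
      = kg⁻¹·m⁻²·s⁴·A².
  So F² = kg⁻²·m⁻⁴·s⁸·A⁴.
  N = kg·m/s² = kg·m·s⁻² (force = mass × acceleration).
  Ω = V/A (resistance = voltage per current),
      = kg·m²·s⁻³·A⁻².
  H = Wb/A (inductance = flux per current),
      = kg·m²·s⁻²·A⁻².
  W = J/s (power = energy per time),
      = kg·m²·s⁻³.
  So W⁻¹ = kg⁻¹·m⁻²·s³.
  Combining: F²·N·Ω·A²·s⁻²·H·W⁻¹ = (kg⁻²·m⁻⁴·s⁸·A⁴) · (kg·m·s⁻²) · (kg·m²·s⁻³·A⁻²) · A² · s⁻² · (kg·m²·s⁻²·A⁻²) · (kg⁻¹·m⁻²·s³) = m⁻¹·s²·A².
Both reduce to m⁻¹·s²·A².

Yes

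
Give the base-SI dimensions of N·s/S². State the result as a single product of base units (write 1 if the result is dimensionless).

S = 1/Ω (conductance is reciprocal resistance),
    = kg⁻¹·m⁻²·s³·A².
So S⁻² = kg²·m⁴·s⁻⁶·A⁻⁴.
N = kg·m/s² = kg·m·s⁻² (force = mass × acceleration).
Combining: S⁻²·N·s = (kg²·m⁴·s⁻⁶·A⁻⁴) · (kg·m·s⁻²) · s = kg³·m⁵·s⁻⁷·A⁻⁴.

kg³·m⁵·s⁻⁷·A⁻⁴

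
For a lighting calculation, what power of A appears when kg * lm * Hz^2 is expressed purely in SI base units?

0

lm = cd.
Hz = s⁻¹.
So Hz² = s⁻².
Combining: kg·lm·Hz² = kg · cd · s⁻² = kg·s⁻²·cd.
The exponent of A is 0.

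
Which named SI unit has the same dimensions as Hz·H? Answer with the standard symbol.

Ω

Hz = 1/s = s⁻¹ (frequency is cycles per second).
H = Wb/A (inductance = flux per current),
    = kg·m²·s⁻²·A⁻².
Combining: Hz·H = s⁻¹ · (kg·m²·s⁻²·A⁻²) = kg·m²·s⁻³·A⁻².
kg·m²·s⁻³·A⁻² is the base-SI form of the ohm.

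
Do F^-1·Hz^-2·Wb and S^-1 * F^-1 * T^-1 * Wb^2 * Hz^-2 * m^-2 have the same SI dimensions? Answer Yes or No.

No

Left side:
  F = C/V (capacitance = charge per voltage),
      = A·s/(kg·m²·s⁻³·A⁻¹) (substituting C and V),
      = kg⁻¹·m⁻²·s⁴·A².
  So F⁻¹ = kg·m²·s⁻⁴·A⁻².
  Hz = 1/s = s⁻¹ (frequency is cycles per second).
  So Hz⁻² = s².
  Wb = V·s (flux: a volt is a weber per second),
      = kg·m²·s⁻²·A⁻¹.
  Combining: F⁻¹·Hz⁻²·Wb = (kg·m²·s⁻⁴·A⁻²) · s² · (kg·m²·s⁻²·A⁻¹) = kg²·m⁴·s⁻⁴·A⁻³.
Right side:
  S = 1/Ω (conductance is reciprocal resistance),
      = kg⁻¹·m⁻²·s³·A².
  So S⁻¹ = kg·m²·s⁻³·A⁻².
  F = C/V (capacitance = charge per voltage),
      = A·s/(kg·m²·s⁻³·A⁻¹) (substituting C and V),
      = kg⁻¹·m⁻²·s⁴·A².
  So F⁻¹ = kg·m²·s⁻⁴·A⁻².
  T = Wb/m² (flux density = flux per area),
      = kg·s⁻²·A⁻¹.
  So T⁻¹ = kg⁻¹·s²·A.
  Wb = V·s (flux: a volt is a weber per second),
      = kg·m²·s⁻²·A⁻¹.
  So Wb² = kg²·m⁴·s⁻⁴·A⁻².
  Hz = 1/s = s⁻¹ (frequency is cycles per second).
  So Hz⁻² = s².
  Combining: S⁻¹·F⁻¹·T⁻¹·Wb²·Hz⁻²·m⁻² = (kg·m²·s⁻³·A⁻²) · (kg·m²·s⁻⁴·A⁻²) · (kg⁻¹·s²·A) · (kg²·m⁴·s⁻⁴·A⁻²) · s² · m⁻² = kg³·m⁶·s⁻⁷·A⁻⁵.
Left is kg²·m⁴·s⁻⁴·A⁻³; right is kg³·m⁶·s⁻⁷·A⁻⁵ — different.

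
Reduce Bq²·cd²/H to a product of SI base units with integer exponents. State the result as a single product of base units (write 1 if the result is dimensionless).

kg⁻¹·m⁻²·A²·cd²

H = kg·m²·s⁻²·A⁻².
So H⁻¹ = kg⁻¹·m⁻²·s²·A².
Bq = s⁻¹.
So Bq² = s⁻².
Combining: H⁻¹·Bq²·cd² = (kg⁻¹·m⁻²·s²·A²) · s⁻² · cd² = kg⁻¹·m⁻²·A²·cd².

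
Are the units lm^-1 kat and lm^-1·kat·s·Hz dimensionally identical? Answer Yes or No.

Left side:
  lm = cd·sr = cd (luminous flux; sr is dimensionless).
  So lm⁻¹ = cd⁻¹.
  kat = mol/s = s⁻¹·mol (catalytic activity).
  Combining: lm⁻¹·kat = cd⁻¹ · (s⁻¹·mol) = s⁻¹·mol·cd⁻¹.
Right side:
  lm = cd·sr = cd (luminous flux; sr is dimensionless).
  So lm⁻¹ = cd⁻¹.
  kat = mol/s = s⁻¹·mol (catalytic activity).
  Hz = 1/s = s⁻¹ (frequency is cycles per second).
  Combining: lm⁻¹·kat·s·Hz = cd⁻¹ · (s⁻¹·mol) · s · s⁻¹ = s⁻¹·mol·cd⁻¹.
Both reduce to s⁻¹·mol·cd⁻¹.

Yes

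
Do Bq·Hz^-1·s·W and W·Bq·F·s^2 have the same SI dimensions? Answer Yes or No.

No

Left side:
  Bq = s⁻¹.
  Hz = s⁻¹.
  So Hz⁻¹ = s.
  W = kg·m²·s⁻³.
  Combining: Bq·Hz⁻¹·s·W = s⁻¹ · s · s · (kg·m²·s⁻³) = kg·m²·s⁻².
Right side:
  W = J/s (power = energy per time),
      = kg·m²·s⁻³.
  Bq = 1/s = s⁻¹ (activity is decays per second).
  F = C/V (capacitance = charge per voltage),
      = A·s/(kg·m²·s⁻³·A⁻¹) (substituting C and V),
      = kg⁻¹·m⁻²·s⁴·A².
  Combining: W·Bq·F·s² = (kg·m²·s⁻³) · s⁻¹ · (kg⁻¹·m⁻²·s⁴·A²) · s² = s²·A².
Left is kg·m²·s⁻²; right is s²·A² — different.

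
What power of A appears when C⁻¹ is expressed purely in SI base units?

-1

C = s·A.
So C⁻¹ = s⁻¹·A⁻¹.
The exponent of A is -1.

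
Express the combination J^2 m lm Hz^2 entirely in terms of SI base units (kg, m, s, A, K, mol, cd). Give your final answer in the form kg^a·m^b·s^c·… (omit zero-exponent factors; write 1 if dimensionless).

J = N·m (work = force × distance),
    = kg·m²·s⁻².
So J² = kg²·m⁴·s⁻⁴.
lm = cd·sr = cd (luminous flux; sr is dimensionless).
Hz = 1/s = s⁻¹ (frequency is cycles per second).
So Hz² = s⁻².
Combining: J²·m·lm·Hz² = (kg²·m⁴·s⁻⁴) · m · cd · s⁻² = kg²·m⁵·s⁻⁶·cd.

kg²·m⁵·s⁻⁶·cd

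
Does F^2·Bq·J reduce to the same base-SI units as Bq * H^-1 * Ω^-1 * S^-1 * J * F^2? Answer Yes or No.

Left side:
  F = kg⁻¹·m⁻²·s⁴·A².
  So F² = kg⁻²·m⁻⁴·s⁸·A⁴.
  Bq = s⁻¹.
  J = kg·m²·s⁻².
  Combining: F²·Bq·J = (kg⁻²·m⁻⁴·s⁸·A⁴) · s⁻¹ · (kg·m²·s⁻²) = kg⁻¹·m⁻²·s⁵·A⁴.
Right side:
  Bq = s⁻¹.
  H = kg·m²·s⁻²·A⁻².
  So H⁻¹ = kg⁻¹·m⁻²·s²·A².
  Ω = kg·m²·s⁻³·A⁻².
  So Ω⁻¹ = kg⁻¹·m⁻²·s³·A².
  S = kg⁻¹·m⁻²·s³·A².
  So S⁻¹ = kg·m²·s⁻³·A⁻².
  J = kg·m²·s⁻².
  F = kg⁻¹·m⁻²·s⁴·A².
  So F² = kg⁻²·m⁻⁴·s⁸·A⁴.
  Combining: Bq·H⁻¹·Ω⁻¹·S⁻¹·J·F² = s⁻¹ · (kg⁻¹·m⁻²·s²·A²) · (kg⁻¹·m⁻²·s³·A²) · (kg·m²·s⁻³·A⁻²) · (kg·m²·s⁻²) · (kg⁻²·m⁻⁴·s⁸·A⁴) = kg⁻²·m⁻⁴·s⁷·A⁶.
Left is kg⁻¹·m⁻²·s⁵·A⁴; right is kg⁻²·m⁻⁴·s⁷·A⁶ — different.

No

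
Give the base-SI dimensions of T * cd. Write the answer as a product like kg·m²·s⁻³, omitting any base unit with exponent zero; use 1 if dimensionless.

T = Wb/m² (flux density = flux per area),
    = kg·s⁻²·A⁻¹.
Combining: T·cd = (kg·s⁻²·A⁻¹) · cd = kg·s⁻²·A⁻¹·cd.

kg·s⁻²·A⁻¹·cd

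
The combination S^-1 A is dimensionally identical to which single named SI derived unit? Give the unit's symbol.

V

S = 1/Ω (conductance is reciprocal resistance),
    = kg⁻¹·m⁻²·s³·A².
So S⁻¹ = kg·m²·s⁻³·A⁻².
Combining: S⁻¹·A = (kg·m²·s⁻³·A⁻²) · A = kg·m²·s⁻³·A⁻¹.
kg·m²·s⁻³·A⁻¹ is the base-SI form of the volt.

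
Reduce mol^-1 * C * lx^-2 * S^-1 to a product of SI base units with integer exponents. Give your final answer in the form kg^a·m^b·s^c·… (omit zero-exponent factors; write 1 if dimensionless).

C = A·s = s·A (charge = current × time).
lx = lm/m² (illuminance = luminous flux per area),
    = m⁻²·cd.
So lx⁻² = m⁴·cd⁻².
S = 1/Ω (conductance is reciprocal resistance),
    = kg⁻¹·m⁻²·s³·A².
So S⁻¹ = kg·m²·s⁻³·A⁻².
Combining: mol⁻¹·C·lx⁻²·S⁻¹ = mol⁻¹ · (s·A) · (m⁴·cd⁻²) · (kg·m²·s⁻³·A⁻²) = kg·m⁶·s⁻²·A⁻¹·mol⁻¹·cd⁻².

kg·m⁶·s⁻²·A⁻¹·mol⁻¹·cd⁻²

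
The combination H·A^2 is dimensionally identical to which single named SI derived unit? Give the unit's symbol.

H = kg·m²·s⁻²·A⁻².
Combining: H·A² = (kg·m²·s⁻²·A⁻²) · A² = kg·m²·s⁻².
kg·m²·s⁻² is the base-SI form of the joule.

J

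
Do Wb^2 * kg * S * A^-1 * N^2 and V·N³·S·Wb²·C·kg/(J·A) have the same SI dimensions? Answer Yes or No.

Left side:
  Wb = V·s (flux: a volt is a weber per second),
      = kg·m²·s⁻²·A⁻¹.
  So Wb² = kg²·m⁴·s⁻⁴·A⁻².
  S = 1/Ω (conductance is reciprocal resistance),
      = kg⁻¹·m⁻²·s³·A².
  N = kg·m/s² = kg·m·s⁻² (force = mass × acceleration).
  So N² = kg²·m²·s⁻⁴.
  Combining: Wb²·kg·S·A⁻¹·N² = (kg²·m⁴·s⁻⁴·A⁻²) · kg · (kg⁻¹·m⁻²·s³·A²) · A⁻¹ · (kg²·m²·s⁻⁴) = kg⁴·m⁴·s⁻⁵·A⁻¹.
Right side:
  J = kg·m²·s⁻².
  So J⁻¹ = kg⁻¹·m⁻²·s².
  V = kg·m²·s⁻³·A⁻¹.
  N = kg·m·s⁻².
  So N³ = kg³·m³·s⁻⁶.
  S = kg⁻¹·m⁻²·s³·A².
  Wb = kg·m²·s⁻²·A⁻¹.
  So Wb² = kg²·m⁴·s⁻⁴·A⁻².
  C = s·A.
  Combining: J⁻¹·A⁻¹·V·N³·S·Wb²·C·kg = (kg⁻¹·m⁻²·s²) · A⁻¹ · (kg·m²·s⁻³·A⁻¹) · (kg³·m³·s⁻⁶) · (kg⁻¹·m⁻²·s³·A²) · (kg²·m⁴·s⁻⁴·A⁻²) · (s·A) · kg = kg⁵·m⁵·s⁻⁷·A⁻¹.
Left is kg⁴·m⁴·s⁻⁵·A⁻¹; right is kg⁵·m⁵·s⁻⁷·A⁻¹ — different.

No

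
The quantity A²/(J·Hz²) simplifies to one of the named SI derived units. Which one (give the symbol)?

F

J = kg·m²·s⁻².
So J⁻¹ = kg⁻¹·m⁻²·s².
Hz = s⁻¹.
So Hz⁻² = s².
Combining: J⁻¹·A²·Hz⁻² = (kg⁻¹·m⁻²·s²) · A² · s² = kg⁻¹·m⁻²·s⁴·A².
kg⁻¹·m⁻²·s⁴·A² is the base-SI form of the farad.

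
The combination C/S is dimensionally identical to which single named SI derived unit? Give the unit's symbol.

C = s·A.
S = kg⁻¹·m⁻²·s³·A².
So S⁻¹ = kg·m²·s⁻³·A⁻².
Combining: C·S⁻¹ = (s·A) · (kg·m²·s⁻³·A⁻²) = kg·m²·s⁻²·A⁻¹.
kg·m²·s⁻²·A⁻¹ is the base-SI form of the weber.

Wb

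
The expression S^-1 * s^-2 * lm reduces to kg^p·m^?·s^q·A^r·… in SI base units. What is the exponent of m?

S = 1/Ω (conductance is reciprocal resistance),
    = kg⁻¹·m⁻²·s³·A².
So S⁻¹ = kg·m²·s⁻³·A⁻².
lm = cd·sr = cd (luminous flux; sr is dimensionless).
Combining: S⁻¹·s⁻²·lm = (kg·m²·s⁻³·A⁻²) · s⁻² · cd = kg·m²·s⁻⁵·A⁻²·cd.
The exponent of m is 2.

2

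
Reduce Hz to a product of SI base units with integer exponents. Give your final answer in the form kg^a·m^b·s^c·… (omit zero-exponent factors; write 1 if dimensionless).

s⁻¹

Hz = 1/s = s⁻¹ (frequency is cycles per second).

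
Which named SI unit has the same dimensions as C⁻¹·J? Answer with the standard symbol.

V

C = A·s = s·A (charge = current × time).
So C⁻¹ = s⁻¹·A⁻¹.
J = N·m (work = force × distance),
    = kg·m²·s⁻².
Combining: C⁻¹·J = (s⁻¹·A⁻¹) · (kg·m²·s⁻²) = kg·m²·s⁻³·A⁻¹.
kg·m²·s⁻³·A⁻¹ is the base-SI form of the volt.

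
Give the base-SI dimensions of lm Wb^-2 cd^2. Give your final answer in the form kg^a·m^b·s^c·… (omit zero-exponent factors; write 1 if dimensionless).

lm = cd.
Wb = kg·m²·s⁻²·A⁻¹.
So Wb⁻² = kg⁻²·m⁻⁴·s⁴·A².
Combining: lm·Wb⁻²·cd² = cd · (kg⁻²·m⁻⁴·s⁴·A²) · cd² = kg⁻²·m⁻⁴·s⁴·A²·cd³.

kg⁻²·m⁻⁴·s⁴·A²·cd³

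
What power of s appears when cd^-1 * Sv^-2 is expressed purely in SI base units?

Sv = J/kg (equivalent dose = energy per mass),
    = m²·s⁻².
So Sv⁻² = m⁻⁴·s⁴.
Combining: cd⁻¹·Sv⁻² = cd⁻¹ · (m⁻⁴·s⁴) = m⁻⁴·s⁴·cd⁻¹.
The exponent of s is 4.

4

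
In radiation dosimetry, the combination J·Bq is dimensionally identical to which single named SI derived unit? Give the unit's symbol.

W

J = kg·m²·s⁻².
Bq = s⁻¹.
Combining: J·Bq = (kg·m²·s⁻²) · s⁻¹ = kg·m²·s⁻³.
kg·m²·s⁻³ is the base-SI form of the watt.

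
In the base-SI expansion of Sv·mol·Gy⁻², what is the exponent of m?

-2

Sv = J/kg (equivalent dose = energy per mass),
    = m²·s⁻².
Gy = J/kg (absorbed dose = energy per mass),
    = m²·s⁻².
So Gy⁻² = m⁻⁴·s⁴.
Combining: Sv·mol·Gy⁻² = (m²·s⁻²) · mol · (m⁻⁴·s⁴) = m⁻²·s²·mol.
The exponent of m is -2.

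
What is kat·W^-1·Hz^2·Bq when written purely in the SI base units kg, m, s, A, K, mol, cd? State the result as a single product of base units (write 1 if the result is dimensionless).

kat = mol/s = s⁻¹·mol (catalytic activity).
W = J/s (power = energy per time),
    = kg·m²·s⁻³.
So W⁻¹ = kg⁻¹·m⁻²·s³.
Hz = 1/s = s⁻¹ (frequency is cycles per second).
So Hz² = s⁻².
Bq = 1/s = s⁻¹ (activity is decays per second).
Combining: kat·W⁻¹·Hz²·Bq = (s⁻¹·mol) · (kg⁻¹·m⁻²·s³) · s⁻² · s⁻¹ = kg⁻¹·m⁻²·s⁻¹·mol.

kg⁻¹·m⁻²·s⁻¹·mol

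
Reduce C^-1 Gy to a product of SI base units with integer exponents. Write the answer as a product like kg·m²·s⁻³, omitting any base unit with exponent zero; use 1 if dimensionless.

m²·s⁻³·A⁻¹

C = s·A.
So C⁻¹ = s⁻¹·A⁻¹.
Gy = m²·s⁻².
Combining: C⁻¹·Gy = (s⁻¹·A⁻¹) · (m²·s⁻²) = m²·s⁻³·A⁻¹.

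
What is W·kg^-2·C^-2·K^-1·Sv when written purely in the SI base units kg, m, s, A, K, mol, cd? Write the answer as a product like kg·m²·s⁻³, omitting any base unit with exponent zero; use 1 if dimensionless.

kg⁻¹·m⁴·s⁻⁷·A⁻²·K⁻¹

W = J/s (power = energy per time),
    = kg·m²·s⁻³.
C = A·s = s·A (charge = current × time).
So C⁻² = s⁻²·A⁻².
Sv = J/kg (equivalent dose = energy per mass),
    = m²·s⁻².
Combining: W·kg⁻²·C⁻²·K⁻¹·Sv = (kg·m²·s⁻³) · kg⁻² · (s⁻²·A⁻²) · K⁻¹ · (m²·s⁻²) = kg⁻¹·m⁴·s⁻⁷·A⁻²·K⁻¹.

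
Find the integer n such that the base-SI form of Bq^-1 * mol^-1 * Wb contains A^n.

Bq = s⁻¹.
So Bq⁻¹ = s.
Wb = kg·m²·s⁻²·A⁻¹.
Combining: Bq⁻¹·mol⁻¹·Wb = s · mol⁻¹ · (kg·m²·s⁻²·A⁻¹) = kg·m²·s⁻¹·A⁻¹·mol⁻¹.
The exponent of A is -1.

-1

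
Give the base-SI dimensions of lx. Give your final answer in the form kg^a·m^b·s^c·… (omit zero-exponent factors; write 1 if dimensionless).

m⁻²·cd

lx = lm/m² (illuminance = luminous flux per area),
    = m⁻²·cd.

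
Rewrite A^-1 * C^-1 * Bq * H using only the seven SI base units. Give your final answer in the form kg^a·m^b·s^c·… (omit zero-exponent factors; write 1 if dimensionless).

C = s·A.
So C⁻¹ = s⁻¹·A⁻¹.
Bq = s⁻¹.
H = kg·m²·s⁻²·A⁻².
Combining: A⁻¹·C⁻¹·Bq·H = A⁻¹ · (s⁻¹·A⁻¹) · s⁻¹ · (kg·m²·s⁻²·A⁻²) = kg·m²·s⁻⁴·A⁻⁴.

kg·m²·s⁻⁴·A⁻⁴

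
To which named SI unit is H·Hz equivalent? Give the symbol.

Ω

H = Wb/A (inductance = flux per current),
    = kg·m²·s⁻²·A⁻².
Hz = 1/s = s⁻¹ (frequency is cycles per second).
Combining: H·Hz = (kg·m²·s⁻²·A⁻²) · s⁻¹ = kg·m²·s⁻³·A⁻².
kg·m²·s⁻³·A⁻² is the base-SI form of the ohm.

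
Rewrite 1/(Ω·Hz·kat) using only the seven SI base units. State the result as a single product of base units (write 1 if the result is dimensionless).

kg⁻¹·m⁻²·s⁵·A²·mol⁻¹

Ω = V/A (resistance = voltage per current),
    = kg·m²·s⁻³·A⁻².
So Ω⁻¹ = kg⁻¹·m⁻²·s³·A².
Hz = 1/s = s⁻¹ (frequency is cycles per second).
So Hz⁻¹ = s.
kat = mol/s = s⁻¹·mol (catalytic activity).
So kat⁻¹ = s·mol⁻¹.
Combining: Ω⁻¹·Hz⁻¹·kat⁻¹ = (kg⁻¹·m⁻²·s³·A²) · s · (s·mol⁻¹) = kg⁻¹·m⁻²·s⁵·A²·mol⁻¹.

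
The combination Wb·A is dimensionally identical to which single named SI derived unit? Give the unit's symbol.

J

Wb = kg·m²·s⁻²·A⁻¹.
Combining: Wb·A = (kg·m²·s⁻²·A⁻¹) · A = kg·m²·s⁻².
kg·m²·s⁻² is the base-SI form of the joule.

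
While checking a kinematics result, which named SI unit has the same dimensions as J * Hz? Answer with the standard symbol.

W

J = N·m (work = force × distance),
    = kg·m²·s⁻².
Hz = 1/s = s⁻¹ (frequency is cycles per second).
Combining: J·Hz = (kg·m²·s⁻²) · s⁻¹ = kg·m²·s⁻³.
kg·m²·s⁻³ is the base-SI form of the watt.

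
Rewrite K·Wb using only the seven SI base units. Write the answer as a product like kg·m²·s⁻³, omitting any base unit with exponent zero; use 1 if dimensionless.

kg·m²·s⁻²·A⁻¹·K

Wb = V·s (flux: a volt is a weber per second),
    = kg·m²·s⁻²·A⁻¹.
Combining: K·Wb = K · (kg·m²·s⁻²·A⁻¹) = kg·m²·s⁻²·A⁻¹·K.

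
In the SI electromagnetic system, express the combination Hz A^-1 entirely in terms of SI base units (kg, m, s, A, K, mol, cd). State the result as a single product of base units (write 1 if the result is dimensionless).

Hz = s⁻¹.
Combining: Hz·A⁻¹ = s⁻¹ · A⁻¹ = s⁻¹·A⁻¹.

s⁻¹·A⁻¹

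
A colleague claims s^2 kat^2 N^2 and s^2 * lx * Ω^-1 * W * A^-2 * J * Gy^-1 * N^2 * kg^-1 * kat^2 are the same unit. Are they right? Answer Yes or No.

Left side:
  kat = mol/s = s⁻¹·mol (catalytic activity).
  So kat² = s⁻²·mol².
  N = kg·m/s² = kg·m·s⁻² (force = mass × acceleration).
  So N² = kg²·m²·s⁻⁴.
  Combining: s²·kat²·N² = s² · (s⁻²·mol²) · (kg²·m²·s⁻⁴) = kg²·m²·s⁻⁴·mol².
Right side:
  lx = lm/m² (illuminance = luminous flux per area),
      = m⁻²·cd.
  Ω = V/A (resistance = voltage per current),
      = kg·m²·s⁻³·A⁻².
  So Ω⁻¹ = kg⁻¹·m⁻²·s³·A².
  W = J/s (power = energy per time),
      = kg·m²·s⁻³.
  J = N·m (work = force × distance),
      = kg·m²·s⁻².
  Gy = J/kg (absorbed dose = energy per mass),
      = m²·s⁻².
  So Gy⁻¹ = m⁻²·s².
  N = kg·m/s² = kg·m·s⁻² (force = mass × acceleration).
  So N² = kg²·m²·s⁻⁴.
  kat = mol/s = s⁻¹·mol (catalytic activity).
  So kat² = s⁻²·mol².
  Combining: s²·lx·Ω⁻¹·W·A⁻²·J·Gy⁻¹·N²·kg⁻¹·kat² = s² · (m⁻²·cd) · (kg⁻¹·m⁻²·s³·A²) · (kg·m²·s⁻³) · A⁻² · (kg·m²·s⁻²) · (m⁻²·s²) · (kg²·m²·s⁻⁴) · kg⁻¹ · (s⁻²·mol²) = kg²·s⁻⁴·mol²·cd.
Left is kg²·m²·s⁻⁴·mol²; right is kg²·s⁻⁴·mol²·cd — different.

No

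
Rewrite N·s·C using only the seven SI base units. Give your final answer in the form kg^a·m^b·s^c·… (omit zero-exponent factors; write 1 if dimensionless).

N = kg·m·s⁻².
C = s·A.
Combining: N·s·C = (kg·m·s⁻²) · s · (s·A) = kg·m·A.

kg·m·A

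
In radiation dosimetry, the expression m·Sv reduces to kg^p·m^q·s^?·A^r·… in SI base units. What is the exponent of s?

-2

Sv = m²·s⁻².
Combining: m·Sv = m · (m²·s⁻²) = m³·s⁻².
The exponent of s is -2.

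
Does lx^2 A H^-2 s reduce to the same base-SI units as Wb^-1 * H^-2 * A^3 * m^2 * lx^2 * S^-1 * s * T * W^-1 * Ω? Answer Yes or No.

No

Left side:
  lx = lm/m² (illuminance = luminous flux per area),
      = m⁻²·cd.
  So lx² = m⁻⁴·cd².
  H = Wb/A (inductance = flux per current),
      = kg·m²·s⁻²·A⁻².
  So H⁻² = kg⁻²·m⁻⁴·s⁴·A⁴.
  Combining: lx²·A·H⁻²·s = (m⁻⁴·cd²) · A · (kg⁻²·m⁻⁴·s⁴·A⁴) · s = kg⁻²·m⁻⁸·s⁵·A⁵·cd².
Right side:
  Wb = V·s (flux: a volt is a weber per second),
      = kg·m²·s⁻²·A⁻¹.
  So Wb⁻¹ = kg⁻¹·m⁻²·s²·A.
  H = Wb/A (inductance = flux per current),
      = kg·m²·s⁻²·A⁻².
  So H⁻² = kg⁻²·m⁻⁴·s⁴·A⁴.
  lx = lm/m² (illuminance = luminous flux per area),
      = m⁻²·cd.
  So lx² = m⁻⁴·cd².
  S = 1/Ω (conductance is reciprocal resistance),
      = kg⁻¹·m⁻²·s³·A².
  So S⁻¹ = kg·m²·s⁻³·A⁻².
  T = Wb/m² (flux density = flux per area),
      = kg·s⁻²·A⁻¹.
  W = J/s (power = energy per time),
      = kg·m²·s⁻³.
  So W⁻¹ = kg⁻¹·m⁻²·s³.
  Ω = V/A (resistance = voltage per current),
      = kg·m²·s⁻³·A⁻².
  Combining: Wb⁻¹·H⁻²·A³·m²·lx²·S⁻¹·s·T·W⁻¹·Ω = (kg⁻¹·m⁻²·s²·A) · (kg⁻²·m⁻⁴·s⁴·A⁴) · A³ · m² · (m⁻⁴·cd²) · (kg·m²·s⁻³·A⁻²) · s · (kg·s⁻²·A⁻¹) · (kg⁻¹·m⁻²·s³) · (kg·m²·s⁻³·A⁻²) = kg⁻¹·m⁻⁶·s²·A³·cd².
Left is kg⁻²·m⁻⁸·s⁵·A⁵·cd²; right is kg⁻¹·m⁻⁶·s²·A³·cd² — different.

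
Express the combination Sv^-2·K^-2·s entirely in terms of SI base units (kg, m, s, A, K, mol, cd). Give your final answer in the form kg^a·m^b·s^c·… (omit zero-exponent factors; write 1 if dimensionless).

m⁻⁴·s⁵·K⁻²

Sv = J/kg (equivalent dose = energy per mass),
    = m²·s⁻².
So Sv⁻² = m⁻⁴·s⁴.
Combining: Sv⁻²·K⁻²·s = (m⁻⁴·s⁴) · K⁻² · s = m⁻⁴·s⁵·K⁻².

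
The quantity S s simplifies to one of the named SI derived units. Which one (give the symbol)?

S = 1/Ω (conductance is reciprocal resistance),
    = kg⁻¹·m⁻²·s³·A².
Combining: S·s = (kg⁻¹·m⁻²·s³·A²) · s = kg⁻¹·m⁻²·s⁴·A².
kg⁻¹·m⁻²·s⁴·A² is the base-SI form of the farad.

F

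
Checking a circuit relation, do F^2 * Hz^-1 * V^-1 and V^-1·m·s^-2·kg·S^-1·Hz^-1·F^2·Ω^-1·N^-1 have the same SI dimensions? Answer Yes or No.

Yes

Left side:
  F = C/V (capacitance = charge per voltage),
      = A·s/(kg·m²·s⁻³·A⁻¹) (substituting C and V),
      = kg⁻¹·m⁻²·s⁴·A².
  So F² = kg⁻²·m⁻⁴·s⁸·A⁴.
  Hz = 1/s = s⁻¹ (frequency is cycles per second).
  So Hz⁻¹ = s.
  V = W/A (potential = power per current),
      = kg·m²·s⁻³·A⁻¹.
  So V⁻¹ = kg⁻¹·m⁻²·s³·A.
  Combining: F²·Hz⁻¹·V⁻¹ = (kg⁻²·m⁻⁴·s⁸·A⁴) · s · (kg⁻¹·m⁻²·s³·A) = kg⁻³·m⁻⁶·s¹²·A⁵.
Right side:
  V = W/A (potential = power per current),
      = kg·m²·s⁻³·A⁻¹.
  So V⁻¹ = kg⁻¹·m⁻²·s³·A.
  S = 1/Ω (conductance is reciprocal resistance),
      = kg⁻¹·m⁻²·s³·A².
  So S⁻¹ = kg·m²·s⁻³·A⁻².
  Hz = 1/s = s⁻¹ (frequency is cycles per second).
  So Hz⁻¹ = s.
  F = C/V (capacitance = charge per voltage),
      = A·s/(kg·m²·s⁻³·A⁻¹) (substituting C and V),
      = kg⁻¹·m⁻²·s⁴·A².
  So F² = kg⁻²·m⁻⁴·s⁸·A⁴.
  Ω = V/A (resistance = voltage per current),
      = kg·m²·s⁻³·A⁻².
  So Ω⁻¹ = kg⁻¹·m⁻²·s³·A².
  N = kg·m/s² = kg·m·s⁻² (force = mass × acceleration).
  So N⁻¹ = kg⁻¹·m⁻¹·s².
  Combining: V⁻¹·m·s⁻²·kg·S⁻¹·Hz⁻¹·F²·Ω⁻¹·N⁻¹ = (kg⁻¹·m⁻²·s³·A) · m · s⁻² · kg · (kg·m²·s⁻³·A⁻²) · s · (kg⁻²·m⁻⁴·s⁸·A⁴) · (kg⁻¹·m⁻²·s³·A²) · (kg⁻¹·m⁻¹·s²) = kg⁻³·m⁻⁶·s¹²·A⁵.
Both reduce to kg⁻³·m⁻⁶·s¹²·A⁵.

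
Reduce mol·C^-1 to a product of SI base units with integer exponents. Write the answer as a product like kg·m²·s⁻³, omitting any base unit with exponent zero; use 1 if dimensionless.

C = s·A.
So C⁻¹ = s⁻¹·A⁻¹.
Combining: mol·C⁻¹ = mol · (s⁻¹·A⁻¹) = s⁻¹·A⁻¹·mol.

s⁻¹·A⁻¹·mol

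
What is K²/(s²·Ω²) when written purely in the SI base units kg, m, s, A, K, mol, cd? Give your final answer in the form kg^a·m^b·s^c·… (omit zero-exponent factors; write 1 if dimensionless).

kg⁻²·m⁻⁴·s⁴·A⁴·K²

Ω = kg·m²·s⁻³·A⁻².
So Ω⁻² = kg⁻²·m⁻⁴·s⁶·A⁴.
Combining: K²·s⁻²·Ω⁻² = K² · s⁻² · (kg⁻²·m⁻⁴·s⁶·A⁴) = kg⁻²·m⁻⁴·s⁴·A⁴·K².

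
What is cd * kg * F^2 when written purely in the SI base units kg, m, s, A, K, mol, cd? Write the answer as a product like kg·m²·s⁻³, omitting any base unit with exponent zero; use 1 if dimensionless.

F = C/V (capacitance = charge per voltage),
    = A·s/(kg·m²·s⁻³·A⁻¹) (substituting C and V),
    = kg⁻¹·m⁻²·s⁴·A².
So F² = kg⁻²·m⁻⁴·s⁸·A⁴.
Combining: cd·kg·F² = cd · kg · (kg⁻²·m⁻⁴·s⁸·A⁴) = kg⁻¹·m⁻⁴·s⁸·A⁴·cd.

kg⁻¹·m⁻⁴·s⁸·A⁴·cd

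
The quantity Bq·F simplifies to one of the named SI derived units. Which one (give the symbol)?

S

Bq = 1/s = s⁻¹ (activity is decays per second).
F = C/V (capacitance = charge per voltage),
    = A·s/(kg·m²·s⁻³·A⁻¹) (substituting C and V),
    = kg⁻¹·m⁻²·s⁴·A².
Combining: Bq·F = s⁻¹ · (kg⁻¹·m⁻²·s⁴·A²) = kg⁻¹·m⁻²·s³·A².
kg⁻¹·m⁻²·s³·A² is the base-SI form of the siemens.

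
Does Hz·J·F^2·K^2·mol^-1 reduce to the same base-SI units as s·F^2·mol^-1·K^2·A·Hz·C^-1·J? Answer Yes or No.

Left side:
  Hz = 1/s = s⁻¹ (frequency is cycles per second).
  J = N·m (work = force × distance),
      = kg·m²·s⁻².
  F = C/V (capacitance = charge per voltage),
      = A·s/(kg·m²·s⁻³·A⁻¹) (substituting C and V),
      = kg⁻¹·m⁻²·s⁴·A².
  So F² = kg⁻²·m⁻⁴·s⁸·A⁴.
  Combining: Hz·J·F²·K²·mol⁻¹ = s⁻¹ · (kg·m²·s⁻²) · (kg⁻²·m⁻⁴·s⁸·A⁴) · K² · mol⁻¹ = kg⁻¹·m⁻²·s⁵·A⁴·K²·mol⁻¹.
Right side:
  F = C/V (capacitance = charge per voltage),
      = A·s/(kg·m²·s⁻³·A⁻¹) (substituting C and V),
      = kg⁻¹·m⁻²·s⁴·A².
  So F² = kg⁻²·m⁻⁴·s⁸·A⁴.
  Hz = 1/s = s⁻¹ (frequency is cycles per second).
  C = A·s = s·A (charge = current × time).
  So C⁻¹ = s⁻¹·A⁻¹.
  J = N·m (work = force × distance),
      = kg·m²·s⁻².
  Combining: s·F²·mol⁻¹·K²·A·Hz·C⁻¹·J = s · (kg⁻²·m⁻⁴·s⁸·A⁴) · mol⁻¹ · K² · A · s⁻¹ · (s⁻¹·A⁻¹) · (kg·m²·s⁻²) = kg⁻¹·m⁻²·s⁵·A⁴·K²·mol⁻¹.
Both reduce to kg⁻¹·m⁻²·s⁵·A⁴·K²·mol⁻¹.

Yes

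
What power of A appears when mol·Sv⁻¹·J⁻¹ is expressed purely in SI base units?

0

Sv = m²·s⁻².
So Sv⁻¹ = m⁻²·s².
J = kg·m²·s⁻².
So J⁻¹ = kg⁻¹·m⁻²·s².
Combining: mol·Sv⁻¹·J⁻¹ = mol · (m⁻²·s²) · (kg⁻¹·m⁻²·s²) = kg⁻¹·m⁻⁴·s⁴·mol.
The exponent of A is 0.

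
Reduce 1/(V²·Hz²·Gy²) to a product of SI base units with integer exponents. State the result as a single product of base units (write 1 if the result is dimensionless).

V = W/A (potential = power per current),
    = kg·m²·s⁻³·A⁻¹.
So V⁻² = kg⁻²·m⁻⁴·s⁶·A².
Hz = 1/s = s⁻¹ (frequency is cycles per second).
So Hz⁻² = s².
Gy = J/kg (absorbed dose = energy per mass),
    = m²·s⁻².
So Gy⁻² = m⁻⁴·s⁴.
Combining: V⁻²·Hz⁻²·Gy⁻² = (kg⁻²·m⁻⁴·s⁶·A²) · s² · (m⁻⁴·s⁴) = kg⁻²·m⁻⁸·s¹²·A².

kg⁻²·m⁻⁸·s¹²·A²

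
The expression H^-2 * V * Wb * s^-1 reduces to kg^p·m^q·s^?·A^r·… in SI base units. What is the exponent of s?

H = Wb/A (inductance = flux per current),
    = kg·m²·s⁻²·A⁻².
So H⁻² = kg⁻²·m⁻⁴·s⁴·A⁴.
V = W/A (potential = power per current),
    = kg·m²·s⁻³·A⁻¹.
Wb = V·s (flux: a volt is a weber per second),
    = kg·m²·s⁻²·A⁻¹.
Combining: H⁻²·V·Wb·s⁻¹ = (kg⁻²·m⁻⁴·s⁴·A⁴) · (kg·m²·s⁻³·A⁻¹) · (kg·m²·s⁻²·A⁻¹) · s⁻¹ = s⁻²·A².
The exponent of s is -2.

-2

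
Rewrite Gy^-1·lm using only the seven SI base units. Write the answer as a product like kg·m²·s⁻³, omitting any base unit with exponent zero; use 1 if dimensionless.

m⁻²·s²·cd

Gy = J/kg (absorbed dose = energy per mass),
    = m²·s⁻².
So Gy⁻¹ = m⁻²·s².
lm = cd·sr = cd (luminous flux; sr is dimensionless).
Combining: Gy⁻¹·lm = (m⁻²·s²) · cd = m⁻²·s²·cd.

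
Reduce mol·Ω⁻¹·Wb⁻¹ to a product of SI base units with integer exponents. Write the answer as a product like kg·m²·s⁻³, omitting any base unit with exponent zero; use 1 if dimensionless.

kg⁻²·m⁻⁴·s⁵·A³·mol

Ω = V/A (resistance = voltage per current),
    = kg·m²·s⁻³·A⁻².
So Ω⁻¹ = kg⁻¹·m⁻²·s³·A².
Wb = V·s (flux: a volt is a weber per second),
    = kg·m²·s⁻²·A⁻¹.
So Wb⁻¹ = kg⁻¹·m⁻²·s²·A.
Combining: mol·Ω⁻¹·Wb⁻¹ = mol · (kg⁻¹·m⁻²·s³·A²) · (kg⁻¹·m⁻²·s²·A) = kg⁻²·m⁻⁴·s⁵·A³·mol.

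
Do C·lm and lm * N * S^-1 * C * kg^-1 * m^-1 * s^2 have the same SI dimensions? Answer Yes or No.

No

Left side:
  C = A·s = s·A (charge = current × time).
  lm = cd·sr = cd (luminous flux; sr is dimensionless).
  Combining: C·lm = (s·A) · cd = s·A·cd.
Right side:
  lm = cd·sr = cd (luminous flux; sr is dimensionless).
  N = kg·m/s² = kg·m·s⁻² (force = mass × acceleration).
  S = 1/Ω (conductance is reciprocal resistance),
      = kg⁻¹·m⁻²·s³·A².
  So S⁻¹ = kg·m²·s⁻³·A⁻².
  C = A·s = s·A (charge = current × time).
  Combining: lm·N·S⁻¹·C·kg⁻¹·m⁻¹·s² = cd · (kg·m·s⁻²) · (kg·m²·s⁻³·A⁻²) · (s·A) · kg⁻¹ · m⁻¹ · s² = kg·m²·s⁻²·A⁻¹·cd.
Left is s·A·cd; right is kg·m²·s⁻²·A⁻¹·cd — different.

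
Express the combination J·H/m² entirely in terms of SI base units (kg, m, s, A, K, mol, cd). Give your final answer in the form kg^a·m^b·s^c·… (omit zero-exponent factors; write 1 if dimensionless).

kg²·m²·s⁻⁴·A⁻²

J = kg·m²·s⁻².
H = kg·m²·s⁻²·A⁻².
Combining: J·m⁻²·H = (kg·m²·s⁻²) · m⁻² · (kg·m²·s⁻²·A⁻²) = kg²·m²·s⁻⁴·A⁻².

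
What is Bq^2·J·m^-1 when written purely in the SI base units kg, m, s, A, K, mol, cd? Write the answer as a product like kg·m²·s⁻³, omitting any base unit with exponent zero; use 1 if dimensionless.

kg·m·s⁻⁴

Bq = s⁻¹.
So Bq² = s⁻².
J = kg·m²·s⁻².
Combining: Bq²·J·m⁻¹ = s⁻² · (kg·m²·s⁻²) · m⁻¹ = kg·m·s⁻⁴.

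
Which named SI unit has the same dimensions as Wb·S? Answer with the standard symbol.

C

Wb = V·s (flux: a volt is a weber per second),
    = kg·m²·s⁻²·A⁻¹.
S = 1/Ω (conductance is reciprocal resistance),
    = kg⁻¹·m⁻²·s³·A².
Combining: Wb·S = (kg·m²·s⁻²·A⁻¹) · (kg⁻¹·m⁻²·s³·A²) = s·A.
s·A is the base-SI form of the coulomb.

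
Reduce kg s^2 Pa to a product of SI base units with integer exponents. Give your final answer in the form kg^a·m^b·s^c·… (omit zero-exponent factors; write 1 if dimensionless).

kg²·m⁻¹

Pa = kg·m⁻¹·s⁻².
Combining: kg·s²·Pa = kg · s² · (kg·m⁻¹·s⁻²) = kg²·m⁻¹.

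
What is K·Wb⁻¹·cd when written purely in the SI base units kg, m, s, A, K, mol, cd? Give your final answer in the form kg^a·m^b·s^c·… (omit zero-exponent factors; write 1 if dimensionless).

Wb = kg·m²·s⁻²·A⁻¹.
So Wb⁻¹ = kg⁻¹·m⁻²·s²·A.
Combining: K·Wb⁻¹·cd = K · (kg⁻¹·m⁻²·s²·A) · cd = kg⁻¹·m⁻²·s²·A·K·cd.

kg⁻¹·m⁻²·s²·A·K·cd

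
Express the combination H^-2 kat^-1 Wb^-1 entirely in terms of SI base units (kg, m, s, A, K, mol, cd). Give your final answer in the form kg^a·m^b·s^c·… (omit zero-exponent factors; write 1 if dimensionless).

kg⁻³·m⁻⁶·s⁷·A⁵·mol⁻¹

H = Wb/A (inductance = flux per current),
    = kg·m²·s⁻²·A⁻².
So H⁻² = kg⁻²·m⁻⁴·s⁴·A⁴.
kat = mol/s = s⁻¹·mol (catalytic activity).
So kat⁻¹ = s·mol⁻¹.
Wb = V·s (flux: a volt is a weber per second),
    = kg·m²·s⁻²·A⁻¹.
So Wb⁻¹ = kg⁻¹·m⁻²·s²·A.
Combining: H⁻²·kat⁻¹·Wb⁻¹ = (kg⁻²·m⁻⁴·s⁴·A⁴) · (s·mol⁻¹) · (kg⁻¹·m⁻²·s²·A) = kg⁻³·m⁻⁶·s⁷·A⁵·mol⁻¹.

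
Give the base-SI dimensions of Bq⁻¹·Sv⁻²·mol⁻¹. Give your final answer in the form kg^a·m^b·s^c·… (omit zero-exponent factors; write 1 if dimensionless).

m⁻⁴·s⁵·mol⁻¹

Bq = s⁻¹.
So Bq⁻¹ = s.
Sv = m²·s⁻².
So Sv⁻² = m⁻⁴·s⁴.
Combining: Bq⁻¹·Sv⁻²·mol⁻¹ = s · (m⁻⁴·s⁴) · mol⁻¹ = m⁻⁴·s⁵·mol⁻¹.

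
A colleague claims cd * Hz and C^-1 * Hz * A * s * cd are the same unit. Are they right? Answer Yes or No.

Yes

Left side:
  Hz = 1/s = s⁻¹ (frequency is cycles per second).
  Combining: cd·Hz = cd · s⁻¹ = s⁻¹·cd.
Right side:
  C = A·s = s·A (charge = current × time).
  So C⁻¹ = s⁻¹·A⁻¹.
  Hz = 1/s = s⁻¹ (frequency is cycles per second).
  Combining: C⁻¹·Hz·A·s·cd = (s⁻¹·A⁻¹) · s⁻¹ · A · s · cd = s⁻¹·cd.
Both reduce to s⁻¹·cd.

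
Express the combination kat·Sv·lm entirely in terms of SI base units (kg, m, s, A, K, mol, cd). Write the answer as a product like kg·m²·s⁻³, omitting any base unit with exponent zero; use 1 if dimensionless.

m²·s⁻³·mol·cd

kat = mol/s = s⁻¹·mol (catalytic activity).
Sv = J/kg (equivalent dose = energy per mass),
    = m²·s⁻².
lm = cd·sr = cd (luminous flux; sr is dimensionless).
Combining: kat·Sv·lm = (s⁻¹·mol) · (m²·s⁻²) · cd = m²·s⁻³·mol·cd.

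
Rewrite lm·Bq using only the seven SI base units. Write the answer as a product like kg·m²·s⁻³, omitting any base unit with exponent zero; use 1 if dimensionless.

lm = cd·sr = cd (luminous flux; sr is dimensionless).
Bq = 1/s = s⁻¹ (activity is decays per second).
Combining: lm·Bq = cd · s⁻¹ = s⁻¹·cd.

s⁻¹·cd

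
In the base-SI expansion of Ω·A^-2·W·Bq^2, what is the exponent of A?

-4

Ω = V/A (resistance = voltage per current),
    = kg·m²·s⁻³·A⁻².
W = J/s (power = energy per time),
    = kg·m²·s⁻³.
Bq = 1/s = s⁻¹ (activity is decays per second).
So Bq² = s⁻².
Combining: Ω·A⁻²·W·Bq² = (kg·m²·s⁻³·A⁻²) · A⁻² · (kg·m²·s⁻³) · s⁻² = kg²·m⁴·s⁻⁸·A⁻⁴.
The exponent of A is -4.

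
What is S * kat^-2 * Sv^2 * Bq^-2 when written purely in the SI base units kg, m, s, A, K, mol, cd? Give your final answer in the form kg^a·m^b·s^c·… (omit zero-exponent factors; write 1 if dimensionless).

kg⁻¹·m²·s³·A²·mol⁻²

S = 1/Ω (conductance is reciprocal resistance),
    = kg⁻¹·m⁻²·s³·A².
kat = mol/s = s⁻¹·mol (catalytic activity).
So kat⁻² = s²·mol⁻².
Sv = J/kg (equivalent dose = energy per mass),
    = m²·s⁻².
So Sv² = m⁴·s⁻⁴.
Bq = 1/s = s⁻¹ (activity is decays per second).
So Bq⁻² = s².
Combining: S·kat⁻²·Sv²·Bq⁻² = (kg⁻¹·m⁻²·s³·A²) · (s²·mol⁻²) · (m⁴·s⁻⁴) · s² = kg⁻¹·m²·s³·A²·mol⁻².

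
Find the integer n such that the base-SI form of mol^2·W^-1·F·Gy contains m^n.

-2

W = kg·m²·s⁻³.
So W⁻¹ = kg⁻¹·m⁻²·s³.
F = kg⁻¹·m⁻²·s⁴·A².
Gy = m²·s⁻².
Combining: mol²·W⁻¹·F·Gy = mol² · (kg⁻¹·m⁻²·s³) · (kg⁻¹·m⁻²·s⁴·A²) · (m²·s⁻²) = kg⁻²·m⁻²·s⁵·A²·mol².
The exponent of m is -2.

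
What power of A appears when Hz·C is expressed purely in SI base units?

Hz = 1/s = s⁻¹ (frequency is cycles per second).
C = A·s = s·A (charge = current × time).
Combining: Hz·C = s⁻¹ · (s·A) = A.
The exponent of A is 1.

1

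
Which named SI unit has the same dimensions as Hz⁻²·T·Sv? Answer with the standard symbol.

Hz = 1/s = s⁻¹ (frequency is cycles per second).
So Hz⁻² = s².
T = Wb/m² (flux density = flux per area),
    = kg·s⁻²·A⁻¹.
Sv = J/kg (equivalent dose = energy per mass),
    = m²·s⁻².
Combining: Hz⁻²·T·Sv = s² · (kg·s⁻²·A⁻¹) · (m²·s⁻²) = kg·m²·s⁻²·A⁻¹.
kg·m²·s⁻²·A⁻¹ is the base-SI form of the weber.

Wb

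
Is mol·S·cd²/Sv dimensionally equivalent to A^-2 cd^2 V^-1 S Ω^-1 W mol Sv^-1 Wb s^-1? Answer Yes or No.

Yes

Left side:
  S = kg⁻¹·m⁻²·s³·A².
  Sv = m²·s⁻².
  So Sv⁻¹ = m⁻²·s².
  Combining: mol·S·Sv⁻¹·cd² = mol · (kg⁻¹·m⁻²·s³·A²) · (m⁻²·s²) · cd² = kg⁻¹·m⁻⁴·s⁵·A²·mol·cd².
Right side:
  V = kg·m²·s⁻³·A⁻¹.
  So V⁻¹ = kg⁻¹·m⁻²·s³·A.
  S = kg⁻¹·m⁻²·s³·A².
  Ω = kg·m²·s⁻³·A⁻².
  So Ω⁻¹ = kg⁻¹·m⁻²·s³·A².
  W = kg·m²·s⁻³.
  Sv = m²·s⁻².
  So Sv⁻¹ = m⁻²·s².
  Wb = kg·m²·s⁻²·A⁻¹.
  Combining: A⁻²·cd²·V⁻¹·S·Ω⁻¹·W·mol·Sv⁻¹·Wb·s⁻¹ = A⁻² · cd² · (kg⁻¹·m⁻²·s³·A) · (kg⁻¹·m⁻²·s³·A²) · (kg⁻¹·m⁻²·s³·A²) · (kg·m²·s⁻³) · mol · (m⁻²·s²) · (kg·m²·s⁻²·A⁻¹) · s⁻¹ = kg⁻¹·m⁻⁴·s⁵·A²·mol·cd².
Both reduce to kg⁻¹·m⁻⁴·s⁵·A²·mol·cd².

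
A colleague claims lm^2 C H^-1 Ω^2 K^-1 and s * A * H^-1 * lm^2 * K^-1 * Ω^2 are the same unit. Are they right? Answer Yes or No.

Left side:
  lm = cd·sr = cd (luminous flux; sr is dimensionless).
  So lm² = cd².
  C = A·s = s·A (charge = current × time).
  H = Wb/A (inductance = flux per current),
      = kg·m²·s⁻²·A⁻².
  So H⁻¹ = kg⁻¹·m⁻²·s²·A².
  Ω = V/A (resistance = voltage per current),
      = kg·m²·s⁻³·A⁻².
  So Ω² = kg²·m⁴·s⁻⁶·A⁻⁴.
  Combining: lm²·C·H⁻¹·Ω²·K⁻¹ = cd² · (s·A) · (kg⁻¹·m⁻²·s²·A²) · (kg²·m⁴·s⁻⁶·A⁻⁴) · K⁻¹ = kg·m²·s⁻³·A⁻¹·K⁻¹·cd².
Right side:
  H = Wb/A (inductance = flux per current),
      = kg·m²·s⁻²·A⁻².
  So H⁻¹ = kg⁻¹·m⁻²·s²·A².
  lm = cd·sr = cd (luminous flux; sr is dimensionless).
  So lm² = cd².
  Ω = V/A (resistance = voltage per current),
      = kg·m²·s⁻³·A⁻².
  So Ω² = kg²·m⁴·s⁻⁶·A⁻⁴.
  Combining: s·A·H⁻¹·lm²·K⁻¹·Ω² = s · A · (kg⁻¹·m⁻²·s²·A²) · cd² · K⁻¹ · (kg²·m⁴·s⁻⁶·A⁻⁴) = kg·m²·s⁻³·A⁻¹·K⁻¹·cd².
Both reduce to kg·m²·s⁻³·A⁻¹·K⁻¹·cd².

Yes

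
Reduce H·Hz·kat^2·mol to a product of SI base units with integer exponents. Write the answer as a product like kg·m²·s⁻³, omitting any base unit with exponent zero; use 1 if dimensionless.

H = kg·m²·s⁻²·A⁻².
Hz = s⁻¹.
kat = s⁻¹·mol.
So kat² = s⁻²·mol².
Combining: H·Hz·kat²·mol = (kg·m²·s⁻²·A⁻²) · s⁻¹ · (s⁻²·mol²) · mol = kg·m²·s⁻⁵·A⁻²·mol³.

kg·m²·s⁻⁵·A⁻²·mol³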